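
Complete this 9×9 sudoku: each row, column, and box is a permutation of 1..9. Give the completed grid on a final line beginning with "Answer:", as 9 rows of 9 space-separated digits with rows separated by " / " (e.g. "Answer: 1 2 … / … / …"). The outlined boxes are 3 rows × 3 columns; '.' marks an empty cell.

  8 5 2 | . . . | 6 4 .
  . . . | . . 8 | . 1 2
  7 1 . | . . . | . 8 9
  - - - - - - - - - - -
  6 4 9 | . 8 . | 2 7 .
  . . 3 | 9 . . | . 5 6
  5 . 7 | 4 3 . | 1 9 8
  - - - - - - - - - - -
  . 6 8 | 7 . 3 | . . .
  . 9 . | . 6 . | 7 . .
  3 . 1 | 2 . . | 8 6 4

Step 1. [r2c5∈{4,5,7,9}] r2c5 is the only open cell in row 2 admitting 7. So r2c5=7.
Step 2. [r8c3∈{4,5}] in col 3, 5 fits only at r8c3, so r8c3=5.
Step 3. [r5c1∈{1,2}] r5c1 is the only open cell in col 1 admitting 1 ⇒ r5c1=1.
Step 4. [r5c5∈{2}] nothing but 2 survives at r5c5. So r5c5=2.
Step 5. [r7c9∈{1,5}] col 9 places 5 nowhere but r7c9. So r7c9=5.
Step 6. [r7c5∈{1,4,9}] row 7 places 1 nowhere but r7c5 ⇒ r7c5=1.
Step 7. [r7c1∈{2,4}] across row 7, 4 lands solely at r7c1 ⇒ r7c1=4.
Step 8. [r3c6∈{2,4,5,6}] across row 3, 2 lands solely at r3c6, so r3c6=2.
Step 9. [r8c8∈{2,3}] r8c8 is the only open cell in col 8 admitting 3, so r8c8=3.
Step 10. [r2c3∈{4,6}] in row 2, 4 fits only at r2c3. So r2c3=4.
Step 11. [r2c4∈{3,5,6}] row 2 places 6 nowhere but r2c4, so r2c4=6.
Step 12. [r1c5∈{9}] r1c5 is down to just 9, so r1c5=9.
Step 13. [r2c7∈{3,5}] 5 has one home in row 2: r2c7. So r2c7=5.
Step 14. [r9c5∈{5}] r9c5 has the single candidate 5. So r9c5=5.
Step 15. [r3c7∈{3}] r3c7's peers cover all but 3. So r3c7=3.
Step 16. [r1c6∈{1}] r1c6 is down to just 1. So r1c6=1.
Step 17. [r4c6∈{5}] r4c6 has the single candidate 5, so r4c6=5.
Step 18. [r2c1∈{9}] r2c1's peers cover all but 9 ⇒ r2c1=9.
Step 19. [r8c9∈{1}] r8c9's peers cover all but 1, so r8c9=1.
Step 20. [r8c4∈{8}] r8c4 is down to just 8 ⇒ r8c4=8.
Step 21. [r9c6∈{9}] nothing but 9 survives at r9c6 ⇒ r9c6=9.
Step 22. [r5c6∈{7}] r5c6 is down to just 7 ⇒ r5c6=7.
Step 23. [r6c2∈{2}] r6c2's peers cover all but 2. So r6c2=2.
Step 24. [r1c4∈{3}] r1c4 has the single candidate 3, so r1c4=3.
Step 25. [r4c4∈{1}] r4c4 is down to just 1 ⇒ r4c4=1.
Step 26. [r7c8∈{2}] r7c8 is down to just 2 ⇒ r7c8=2.
Step 27. [r5c2∈{8}] only 8 remains possible at r5c2, so r5c2=8.
Step 28. [r1c9∈{7}] only 7 remains possible at r1c9 ⇒ r1c9=7.
Step 29. [r2c2∈{3}] r2c2 is down to just 3 ⇒ r2c2=3.
Step 30. [r7c7∈{9}] r7c7's peers cover all but 9, so r7c7=9.
Step 31. [r9c2∈{7}] nothing but 7 survives at r9c2, so r9c2=7.
Step 32. [r3c3∈{6}] only 6 remains possible at r3c3, so r3c3=6.
Step 33. [r8c1∈{2}] nothing but 2 survives at r8c1 ⇒ r8c1=2.
Step 34. [r4c9∈{3}] r4c9 is down to just 3. So r4c9=3.
Step 35. [r8c6∈{4}] r8c6 is down to just 4 ⇒ r8c6=4.
Step 36. [r3c5∈{4}] r3c5 is down to just 4. So r3c5=4.
Step 37. [r3c4∈{5}] r3c4 has the single candidate 5. So r3c4=5.
Step 38. [r6c6∈{6}] r6c6 is down to just 6, so r6c6=6.
Step 39. [r5c7∈{4}] r5c7 has the single candidate 4. So r5c7=4.

Answer: 8 5 2 3 9 1 6 4 7 / 9 3 4 6 7 8 5 1 2 / 7 1 6 5 4 2 3 8 9 / 6 4 9 1 8 5 2 7 3 / 1 8 3 9 2 7 4 5 6 / 5 2 7 4 3 6 1 9 8 / 4 6 8 7 1 3 9 2 5 / 2 9 5 8 6 4 7 3 1 / 3 7 1 2 5 9 8 6 4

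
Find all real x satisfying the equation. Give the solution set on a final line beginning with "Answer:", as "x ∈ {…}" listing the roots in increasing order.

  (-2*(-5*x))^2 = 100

Step 1. [(-2*(-5*x))^2 = 100] LHS squared, RHS 100 ≥ 0: apply √ (±) ⇒ sqrt: -2*(-5*x) = 10 or -10.
Step 2. [-2*(-5*x) = 10 or -10] LHS = -2·(…); ÷-2 both sides ⇒ div: -5*x = -5 or 5.
Step 3. [-5*x = -5 or 5] LHS = -5·(…); ÷-5 both sides, so div: x = 1 or -1.

Answer: x ∈ {-1, 1}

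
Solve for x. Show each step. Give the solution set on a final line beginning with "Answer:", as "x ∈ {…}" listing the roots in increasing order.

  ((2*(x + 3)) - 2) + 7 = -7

Step 1. [((2*(x + 3)) - 2) + 7 = -7] +7 is outermost — subtract 7 both sides ⇒ sub: (2*(x + 3)) - 2 = -14.
Step 2. [(2*(x + 3)) - 2 = -14] 2 divides every term; factor it out ⇒ factor: (x + 3) - 1 = -7.
Step 3. [(x + 3) - 1 = -7] the outer -1 inverts by adding 1. So sub: x + 3 = -6.
Step 4. [x + 3 = -6] +3 is outermost — subtract 3 both sides, so sub: x = -9.

Answer: x ∈ {-9}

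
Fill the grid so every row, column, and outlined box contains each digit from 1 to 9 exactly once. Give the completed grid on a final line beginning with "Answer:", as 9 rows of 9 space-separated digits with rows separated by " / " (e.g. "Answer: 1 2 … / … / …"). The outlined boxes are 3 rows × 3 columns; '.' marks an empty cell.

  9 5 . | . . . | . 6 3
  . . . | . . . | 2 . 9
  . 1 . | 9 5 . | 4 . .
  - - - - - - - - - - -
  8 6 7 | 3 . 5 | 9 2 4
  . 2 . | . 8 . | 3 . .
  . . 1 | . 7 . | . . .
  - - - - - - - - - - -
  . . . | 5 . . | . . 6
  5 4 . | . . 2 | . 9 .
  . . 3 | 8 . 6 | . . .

Step 1. [r4c5∈{1}] r4c5 is down to just 1, so r4c5=1.
Step 2. [r7c8∈{1,3,4,7,8}] across col 8, 3 lands solely at r7c8 ⇒ r7c8=3.
Step 3. [r2c8∈{1,5,7,8}] r2c8 is the only open cell in row 2 admitting 5 ⇒ r2c8=5.
Step 4. [r1c7∈{1,7,8}] 1 has one home in box 3: r1c7, so r1c7=1.
Step 5. [r2c5∈{3,4,6}] across col 5, 6 lands solely at r2c5, so r2c5=6.
Step 6. [r5c1∈{4}] r5c1 is down to just 4, so r5c1=4.
Step 7. [r3c1∈{2,3,6,7}] col 1 places 6 nowhere but r3c1. So r3c1=6.
Step 8. [r9c9∈{1,2,5,7}] col 9 places 2 nowhere but r9c9, so r9c9=2.
Step 9. [r1c5∈{2,4}] col 5 places 2 nowhere but r1c5. So r1c5=2.
Step 10. [r7c1∈{1,2,7}] across col 1, 2 lands solely at r7c1 ⇒ r7c1=2.
Step 11. [r7c6∈{1,4,7,9}] across row 7, 1 lands solely at r7c6. So r7c6=1.
Step 12. [r8c4∈{7}] r8c4's peers cover all but 7, so r8c4=7.
Step 13. [r1c4∈{4}] r1c4's peers cover all but 4 ⇒ r1c4=4.
Step 14. [r1c3∈{8}] only 8 remains possible at r1c3. So r1c3=8.
Step 15. [r7c3∈{9}] r7c3 has the single candidate 9. So r7c3=9.
Step 16. [r9c2∈{7}] r9c2's peers cover all but 7, so r9c2=7.
Step 17. [r3c6∈{3,7,8}] r3c6 is the only open cell in row 3 admitting 3, so r3c6=3.
Step 18. [r6c7∈{5,6,8}] r6c7 is the only open cell in col 7 admitting 6, so r6c7=6.
Step 19. [r8c9∈{1,8}] in row 8, 1 fits only at r8c9. So r8c9=1.
Step 20. [r6c8∈{8}] r6c8 is down to just 8. So r6c8=8.
Step 21. [r2c1∈{3,7}] 7 has one home in col 1: r2c1, so r2c1=7.
Step 22. [r3c8∈{7}] only 7 remains possible at r3c8 ⇒ r3c8=7.
Step 23. [r6c2∈{3,9}] across col 2, 9 lands solely at r6c2. So r6c2=9.
Step 24. [r9c5∈{4,9}] across row 9, 9 lands solely at r9c5 ⇒ r9c5=9.
Step 25. [r8c7∈{8}] r8c7's peers cover all but 8, so r8c7=8.
Step 26. [r5c3∈{5}] r5c3 has the single candidate 5, so r5c3=5.
Step 27. [r9c8∈{4}] r9c8 has the single candidate 4, so r9c8=4.
Step 28. [r7c2∈{8}] r7c2's peers cover all but 8, so r7c2=8.
Step 29. [r7c5∈{4}] r7c5 is down to just 4. So r7c5=4.
Step 30. [r6c6∈{4}] r6c6 has the single candidate 4 ⇒ r6c6=4.
Step 31. [r6c9∈{5}] r6c9 has the single candidate 5. So r6c9=5.
Step 32. [r5c4∈{6}] r5c4's peers cover all but 6 ⇒ r5c4=6.
Step 33. [r2c6∈{8}] r2c6's peers cover all but 8 ⇒ r2c6=8.
Step 34. [r3c9∈{8}] only 8 remains possible at r3c9, so r3c9=8.
Step 35. [r6c1∈{3}] nothing but 3 survives at r6c1. So r6c1=3.
Step 36. [r3c3∈{2}] r3c3's peers cover all but 2 ⇒ r3c3=2.
Step 37. [r9c7∈{5}] nothing but 5 survives at r9c7, so r9c7=5.
Step 38. [r5c6∈{9}] only 9 remains possible at r5c6, so r5c6=9.
Step 39. [r8c3∈{6}] r8c3's peers cover all but 6 ⇒ r8c3=6.
Step 40. [r8c5∈{3}] r8c5 has the single candidate 3 ⇒ r8c5=3.
Step 41. [r5c8∈{1}] only 1 remains possible at r5c8, so r5c8=1.
Step 42. [r2c2∈{3}] r2c2's peers cover all but 3. So r2c2=3.
Step 43. [r7c7∈{7}] r7c7 is down to just 7 ⇒ r7c7=7.
Step 44. [r2c4∈{1}] only 1 remains possible at r2c4 ⇒ r2c4=1.
Step 45. [r1c6∈{7}] r1c6's peers cover all but 7. So r1c6=7.
Step 46. [r5c9∈{7}] nothing but 7 survives at r5c9. So r5c9=7.
Step 47. [r2c3∈{4}] only 4 remains possible at r2c3, so r2c3=4.
Step 48. [r6c4∈{2}] nothing but 2 survives at r6c4. So r6c4=2.
Step 49. [r9c1∈{1}] r9c1's peers cover all but 1. So r9c1=1.

Answer: 9 5 8 4 2 7 1 6 3 / 7 3 4 1 6 8 2 5 9 / 6 1 2 9 5 3 4 7 8 / 8 6 7 3 1 5 9 2 4 / 4 2 5 6 8 9 3 1 7 / 3 9 1 2 7 4 6 8 5 / 2 8 9 5 4 1 7 3 6 / 5 4 6 7 3 2 8 9 1 / 1 7 3 8 9 6 5 4 2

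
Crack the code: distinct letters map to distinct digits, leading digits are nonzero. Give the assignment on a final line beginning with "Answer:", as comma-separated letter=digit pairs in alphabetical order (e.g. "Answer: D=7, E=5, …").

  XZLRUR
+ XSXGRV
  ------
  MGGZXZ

Step 1. [col 1: R + V ≡ Z (mod 10)] no forcing yet in column 1 (carry-in 0); Z=8 is free and consistent — try it. So Z=8.
Step 2. [col 1: R + V ≡ Z (mod 10)] no forcing yet in column 1 (carry-in 0); V=6 is free and consistent — try it ⇒ V=6.
Step 3. [col 1: R + V ≡ Z (mod 10)] in column 1 we have R+V≡Z with carry-in 0; given V=6, Z=8 and digits 6,8 already taken and all letters distinct, that pins R to 2, so R=2.
Step 4. [col 2: U + R ≡ X (mod 10)] no forcing yet in column 2 (carry-in 0); X=1 is free and consistent — try it. So X=1.
Step 5. [col 2: U + R ≡ X (mod 10)] column 2: given R=2, X=1, carry-in 0, and digits 1,2,6,8 already taken and all letters distinct, U+R≡X (mod 10) forces U=9 ⇒ U=9.
Step 6. [col 3: R + G ≡ Z (mod 10)] column 3: given R=2, Z=8, carry-in 1, and digits 1,2,6,8,9 already taken and all letters distinct, R+G≡Z (mod 10) forces G=5, so G=5.
Step 7. [col 4: L + X ≡ G (mod 10)] in column 4 we have L+X≡G with carry-in 0; given X=1, G=5 and digits 1,2,5,6,8,9 already taken and all letters distinct, that pins L to 4 ⇒ L=4.
Step 8. [col 5: Z + S ≡ G (mod 10)] column 5 reads Z+S+carry(0)=G with Z=8, G=5; with digits 1,2,4,5,6,8,9 already taken and all letters distinct, the only value for S is 7 ⇒ S=7.
Step 9. [col 6: X + X ≡ M (mod 10)] column 6 reads X+X+carry(1)=M with X=1; with digits 1,2,4,5,6,7,8,9 already taken and all letters distinct, the only value for M is 3, so M=3.

Answer: G=5, L=4, M=3, R=2, S=7, U=9, V=6, X=1, Z=8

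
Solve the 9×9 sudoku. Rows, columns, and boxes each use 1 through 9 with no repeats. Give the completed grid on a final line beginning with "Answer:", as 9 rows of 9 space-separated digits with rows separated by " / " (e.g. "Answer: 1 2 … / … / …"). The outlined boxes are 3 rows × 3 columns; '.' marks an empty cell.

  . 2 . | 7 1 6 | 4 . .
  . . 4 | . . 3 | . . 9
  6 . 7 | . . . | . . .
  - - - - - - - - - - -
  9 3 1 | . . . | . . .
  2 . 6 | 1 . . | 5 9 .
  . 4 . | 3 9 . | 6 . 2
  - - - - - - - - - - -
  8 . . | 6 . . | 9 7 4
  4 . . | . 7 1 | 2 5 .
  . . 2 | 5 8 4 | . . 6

Step 1. [r3c9∈{1,3,5,8}] col 9 places 1 nowhere but r3c9. So r3c9=1.
Step 2. [r3c6∈{2,5,8,9}] 9 has one home in col 6: r3c6 ⇒ r3c6=9.
Step 3. [r7c2∈{1,5}] in row 7, 1 fits only at r7c2, so r7c2=1.
Step 4. [r5c9∈{3,7,8}] in row 5, 3 fits only at r5c9. So r5c9=3.
Step 5. [r1c3∈{3,5,8,9}] in row 1, 9 fits only at r1c3, so r1c3=9.
Step 6. [r6c3∈{5,8}] col 3 places 8 nowhere but r6c3 ⇒ r6c3=8.
Step 7. [r6c1∈{5,7}] box 4 places 5 nowhere but r6c1 ⇒ r6c1=5.
Step 8. [r4c6∈{2,5,7,8}] in col 6, 5 fits only at r4c6, so r4c6=5.
Step 9. [r4c8∈{4,8}] r4c8 is the only open cell in col 8 admitting 4. So r4c8=4.
Step 10. [r3c4∈{2,4,8}] r3c4 is the only open cell in col 4 admitting 4, so r3c4=4.
Step 11. [r2c4∈{2,8}] r2c4 is the only open cell in box 2 admitting 8, so r2c4=8.
Step 12. [r3c2∈{5,8}] across col 2, 8 lands solely at r3c2, so r3c2=8.
Step 13. [r3c7∈{3}] r3c7 has the single candidate 3 ⇒ r3c7=3.
Step 14. [r3c8∈{2}] r3c8 has the single candidate 2, so r3c8=2.
Step 15. [r2c5∈{2,5}] row 2 places 2 nowhere but r2c5, so r2c5=2.
Step 16. [r9c1∈{3,7}] 7 has one home in col 1: r9c1. So r9c1=7.
Step 17. [r4c9∈{7,8}] r4c9 is the only open cell in col 9 admitting 7. So r4c9=7.
Step 18. [r9c8∈{1,3}] row 9 places 3 nowhere but r9c8. So r9c8=3.
Step 19. [r1c8∈{8}] only 8 remains possible at r1c8 ⇒ r1c8=8.
Step 20. [r8c4∈{9}] r8c4 has the single candidate 9 ⇒ r8c4=9.
Step 21. [r6c6∈{7}] r6c6's peers cover all but 7 ⇒ r6c6=7.
Step 22. [r7c3∈{3,5}] 5 has one home in row 7: r7c3. So r7c3=5.
Step 23. [r7c5∈{3}] r7c5's peers cover all but 3. So r7c5=3.
Step 24. [r2c2∈{5}] nothing but 5 survives at r2c2. So r2c2=5.
Step 25. [r8c3∈{3}] only 3 remains possible at r8c3. So r8c3=3.
Step 26. [r5c5∈{4}] r5c5 is down to just 4 ⇒ r5c5=4.
Step 27. [r4c5∈{6}] r4c5 has the single candidate 6. So r4c5=6.
Step 28. [r6c8∈{1}] nothing but 1 survives at r6c8 ⇒ r6c8=1.
Step 29. [r2c8∈{6}] r2c8's peers cover all but 6. So r2c8=6.
Step 30. [r9c7∈{1}] r9c7 is down to just 1. So r9c7=1.
Step 31. [r4c7∈{8}] r4c7 is down to just 8. So r4c7=8.
Step 32. [r1c9∈{5}] r1c9 has the single candidate 5 ⇒ r1c9=5.
Step 33. [r3c5∈{5}] r3c5 is down to just 5. So r3c5=5.
Step 34. [r8c2∈{6}] nothing but 6 survives at r8c2, so r8c2=6.
Step 35. [r9c2∈{9}] r9c2 is down to just 9 ⇒ r9c2=9.
Step 36. [r7c6∈{2}] r7c6 is down to just 2 ⇒ r7c6=2.
Step 37. [r4c4∈{2}] r4c4 is down to just 2, so r4c4=2.
Step 38. [r1c1∈{3}] r1c1 has the single candidate 3 ⇒ r1c1=3.
Step 39. [r8c9∈{8}] r8c9's peers cover all but 8 ⇒ r8c9=8.
Step 40. [r2c1∈{1}] r2c1's peers cover all but 1, so r2c1=1.
Step 41. [r5c6∈{8}] r5c6 is down to just 8, so r5c6=8.
Step 42. [r5c2∈{7}] nothing but 7 survives at r5c2. So r5c2=7.
Step 43. [r2c7∈{7}] nothing but 7 survives at r2c7. So r2c7=7.

Answer: 3 2 9 7 1 6 4 8 5 / 1 5 4 8 2 3 7 6 9 / 6 8 7 4 5 9 3 2 1 / 9 3 1 2 6 5 8 4 7 / 2 7 6 1 4 8 5 9 3 / 5 4 8 3 9 7 6 1 2 / 8 1 5 6 3 2 9 7 4 / 4 6 3 9 7 1 2 5 8 / 7 9 2 5 8 4 1 3 6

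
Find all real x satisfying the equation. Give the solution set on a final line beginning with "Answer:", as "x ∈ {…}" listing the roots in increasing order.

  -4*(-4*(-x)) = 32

Step 1. [-4*(-4*(-x)) = 32] -4 out front; divide by -4. So div: -4*(-x) = -8.
Step 2. [-4*(-x) = -8] -4·(inner) — divide through by -4, so div: -x = 2.
Step 3. [-x = 2] LHS negated; negate both sides ⇒ neg: x = -2.

Answer: x ∈ {-2}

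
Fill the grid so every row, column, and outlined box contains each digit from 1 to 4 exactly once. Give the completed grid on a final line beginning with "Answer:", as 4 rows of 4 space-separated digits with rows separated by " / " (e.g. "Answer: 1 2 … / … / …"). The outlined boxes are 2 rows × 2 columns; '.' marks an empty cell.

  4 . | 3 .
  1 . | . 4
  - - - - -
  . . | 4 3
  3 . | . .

Step 1. [r1c2∈{2}] r1c2 is down to just 2 ⇒ r1c2=2.
Step 2. [r4c3∈{1,2}] across col 3, 1 lands solely at r4c3. So r4c3=1.
Step 3. [r4c4∈{2}] nothing but 2 survives at r4c4. So r4c4=2.
Step 4. [r3c1∈{2}] r3c1's peers cover all but 2. So r3c1=2.
Step 5. [r4c2∈{4}] r4c2 is down to just 4, so r4c2=4.
Step 6. [r2c2∈{3}] r2c2 is down to just 3 ⇒ r2c2=3.
Step 7. [r2c3∈{2}] r2c3 has the single candidate 2. So r2c3=2.
Step 8. [r1c4∈{1}] r1c4 has the single candidate 1 ⇒ r1c4=1.
Step 9. [r3c2∈{1}] r3c2's peers cover all but 1. So r3c2=1.

Answer: 4 2 3 1 / 1 3 2 4 / 2 1 4 3 / 3 4 1 2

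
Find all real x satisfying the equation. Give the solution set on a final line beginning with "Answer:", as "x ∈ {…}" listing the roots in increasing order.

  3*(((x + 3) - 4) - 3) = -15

Step 1. [3*(((x + 3) - 4) - 3) = -15] divide by the outer 3, so div: ((x + 3) - 4) - 3 = -5.
Step 2. [((x + 3) - 4) - 3 = -5] the outer -3 inverts by adding 3. So sub: (x + 3) - 4 = -2.
Step 3. [(x + 3) - 4 = -2] 4 comes off first (add 4), so sub: x + 3 = 2.
Step 4. [x + 3 = 2] 3 comes off first (subtract 3) ⇒ sub: x = -1.

Answer: x ∈ {-1}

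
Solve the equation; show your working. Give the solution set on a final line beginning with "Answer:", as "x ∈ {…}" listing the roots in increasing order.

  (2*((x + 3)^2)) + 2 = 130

Step 1. [(2*((x + 3)^2)) + 2 = 130] 2 divides every term; factor it out, so factor: ((x + 3)^2) + 1 = 65.
Step 2. [((x + 3)^2) + 1 = 65] 1 comes off first (subtract 1) ⇒ sub: (x + 3)^2 = 64.
Step 3. [(x + 3)^2 = 64] LHS squared, RHS 64 ≥ 0: apply √ (±), so sqrt: x + 3 = 8 or -8.
Step 4. [x + 3 = 8 or -8] the outer +3 inverts by subtracting 3, so sub: x = 5 or -11.

Answer: x ∈ {-11, 5}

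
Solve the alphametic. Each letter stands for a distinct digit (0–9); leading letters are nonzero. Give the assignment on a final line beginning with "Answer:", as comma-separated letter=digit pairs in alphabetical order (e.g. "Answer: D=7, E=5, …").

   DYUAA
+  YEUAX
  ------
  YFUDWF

Step 1. [col 1: A + X ≡ F (mod 10)] F=0 is one option consistent with column 1 (A + X ≡ F (mod 10), carry-in 0) — take it. So F=0.
Step 2. [Y] Y is the leading digit of a 6-digit sum of two 5-digit numbers; the final carry is exactly 1. So Y=1.
Step 3. [col 1: A + X ≡ F (mod 10)] X=2 is one option consistent with column 1 (A + X ≡ F (mod 10), carry-in 0) — take it, so X=2.
Step 4. [col 1: A + X ≡ F (mod 10)] column 1 reads A+X+carry(0)=F with X=2, F=0; with digits 0,1,2 already taken and all letters distinct, the only value for A is 8 ⇒ A=8.
Step 5. [col 2: A + A ≡ W (mod 10)] in column 2 we have A+A≡W with carry-in 1; given A=8 and digits 0,1,2,8 already taken and all letters distinct, that pins W to 7 ⇒ W=7.
Step 6. [col 3: U + U ≡ D (mod 10)] no forcing yet in column 3 (carry-in 1); D=9 is free and consistent — try it, so D=9.
Step 7. [col 3: U + U ≡ D (mod 10)] in column 3 we have U+U≡D with carry-in 1; given D=9 and digits 0,1,2,7,8,9 already taken and all letters distinct, that pins U to 4 ⇒ U=4.
Step 8. [col 4: Y + E ≡ U (mod 10)] column 4 reads Y+E+carry(0)=U with Y=1, U=4; with digits 0,1,2,4,7,8,9 already taken and all letters distinct, the only value for E is 3, so E=3.

Answer: A=8, D=9, E=3, F=0, U=4, W=7, X=2, Y=1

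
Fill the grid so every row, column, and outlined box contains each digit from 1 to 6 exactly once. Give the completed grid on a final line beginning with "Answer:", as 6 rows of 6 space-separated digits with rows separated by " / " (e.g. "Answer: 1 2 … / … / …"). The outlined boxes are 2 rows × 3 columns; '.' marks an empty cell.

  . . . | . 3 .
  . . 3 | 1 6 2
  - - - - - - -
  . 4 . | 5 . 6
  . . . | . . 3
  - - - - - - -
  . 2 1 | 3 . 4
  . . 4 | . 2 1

Step 1. [r2c2∈{5}] r2c2's peers cover all but 5 ⇒ r2c2=5.
Step 2. [r5c1∈{5,6}] in row 5, 6 fits only at r5c1 ⇒ r5c1=6.
Step 3. [r3c3∈{2}] r3c3's peers cover all but 2, so r3c3=2.
Step 4. [r6c1∈{3,5}] row 6 places 5 nowhere but r6c1. So r6c1=5.
Step 5. [r4c1∈{1}] only 1 remains possible at r4c1. So r4c1=1.
Step 6. [r4c2∈{6}] only 6 remains possible at r4c2 ⇒ r4c2=6.
Step 7. [r1c4∈{4}] r1c4 is down to just 4. So r1c4=4.
Step 8. [r6c4∈{6}] nothing but 6 survives at r6c4. So r6c4=6.
Step 9. [r1c2∈{1}] nothing but 1 survives at r1c2, so r1c2=1.
Step 10. [r4c3∈{5}] only 5 remains possible at r4c3. So r4c3=5.
Step 11. [r3c5∈{1}] r3c5 has the single candidate 1 ⇒ r3c5=1.
Step 12. [r5c5∈{5}] r5c5's peers cover all but 5, so r5c5=5.
Step 13. [r1c6∈{5}] r1c6 has the single candidate 5, so r1c6=5.
Step 14. [r6c2∈{3}] only 3 remains possible at r6c2 ⇒ r6c2=3.
Step 15. [r1c3∈{6}] r1c3 has the single candidate 6, so r1c3=6.
Step 16. [r4c5∈{4}] r4c5 is down to just 4 ⇒ r4c5=4.
Step 17. [r4c4∈{2}] r4c4 is down to just 2, so r4c4=2.
Step 18. [r3c1∈{3}] only 3 remains possible at r3c1 ⇒ r3c1=3.
Step 19. [r2c1∈{4}] r2c1's peers cover all but 4. So r2c1=4.
Step 20. [r1c1∈{2}] r1c1 is down to just 2 ⇒ r1c1=2.

Answer: 2 1 6 4 3 5 / 4 5 3 1 6 2 / 3 4 2 5 1 6 / 1 6 5 2 4 3 / 6 2 1 3 5 4 / 5 3 4 6 2 1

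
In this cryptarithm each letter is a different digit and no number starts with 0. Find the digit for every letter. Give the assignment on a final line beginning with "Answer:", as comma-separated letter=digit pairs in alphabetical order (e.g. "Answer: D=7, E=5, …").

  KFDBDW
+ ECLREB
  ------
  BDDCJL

Step 1. [col 1: W + B ≡ L (mod 10)] several values work for B in column 1 (W + B ≡ L (mod 10), carry-in 0); try B=6, so B=6.
Step 2. [col 1: W + B ≡ L (mod 10)] no forcing yet in column 1 (carry-in 0); W=4 is free and consistent — try it. So W=4.
Step 3. [col 1: W + B ≡ L (mod 10)] column 1: given W=4, B=6, carry-in 0, and digits 4,6 already taken and all letters distinct, W+B≡L (mod 10) forces L=0 ⇒ L=0.
Step 4. [col 2: D + E ≡ J (mod 10)] several values work for D in column 2 (D + E ≡ J (mod 10), carry-in 1); try D=5. So D=5.
Step 5. [col 2: D + E ≡ J (mod 10)] no forcing yet in column 2 (carry-in 1); E=3 is free and consistent — try it ⇒ E=3.
Step 6. [col 2: D + E ≡ J (mod 10)] column 2: given D=5, E=3, carry-in 1, and digits 0,3,4,5,6 already taken and all letters distinct, D+E≡J (mod 10) forces J=9, so J=9.
Step 7. [col 3: B + R ≡ C (mod 10)] column 3 (B + R ≡ C (mod 10), carry-in 0) doesn't pin R yet; pick R=1 and continue ⇒ R=1.
Step 8. [col 3: B + R ≡ C (mod 10)] from column 3 (B=6, R=1, carry-in 0, digits 0,1,3,4,5,6,9 already taken and all letters distinct): C must equal 7 ⇒ C=7.
Step 9. [col 5: F + C ≡ D (mod 10)] from column 5 (C=7, D=5, carry-in 0, digits 0,1,3,4,5,6,7,9 already taken and all letters distinct): F must equal 8. So F=8.
Step 10. [col 6: K + E ≡ B (mod 10)] from column 6 (E=3, B=6, carry-in 1, digits 0,1,3,4,5,6,7,8,9 already taken and all letters distinct): K must equal 2 ⇒ K=2.

Answer: B=6, C=7, D=5, E=3, F=8, J=9, K=2, L=0, R=1, W=4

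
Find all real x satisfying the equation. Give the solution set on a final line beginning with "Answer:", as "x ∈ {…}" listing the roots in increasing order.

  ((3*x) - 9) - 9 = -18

Step 1. [((3*x) - 9) - 9 = -18] the outer -9 inverts by adding 9. So sub: (3*x) - 9 = -9.
Step 2. [(3*x) - 9 = -9] add 9: x sits inside (… - 9), so sub: 3*x = 0.
Step 3. [3*x = 0] 3 out front; divide by 3. So div: x = 0.

Answer: x ∈ {0}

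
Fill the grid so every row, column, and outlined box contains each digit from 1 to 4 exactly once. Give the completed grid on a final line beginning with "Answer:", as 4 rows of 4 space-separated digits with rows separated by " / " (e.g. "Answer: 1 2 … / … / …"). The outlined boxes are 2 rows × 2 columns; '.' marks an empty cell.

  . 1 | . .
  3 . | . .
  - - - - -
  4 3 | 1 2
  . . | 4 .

Step 1. [r1c1∈{2}] r1c1 is down to just 2, so r1c1=2.
Step 2. [r1c4∈{3,4}] across row 1, 4 lands solely at r1c4 ⇒ r1c4=4.
Step 3. [r2c2∈{4}] r2c2's peers cover all but 4 ⇒ r2c2=4.
Step 4. [r1c3∈{3}] r1c3 is down to just 3. So r1c3=3.
Step 5. [r4c4∈{3}] r4c4 has the single candidate 3, so r4c4=3.
Step 6. [r2c4∈{1}] r2c4 has the single candidate 1 ⇒ r2c4=1.
Step 7. [r4c2∈{2}] r4c2 has the single candidate 2, so r4c2=2.
Step 8. [r4c1∈{1}] r4c1's peers cover all but 1. So r4c1=1.
Step 9. [r2c3∈{2}] r2c3 is down to just 2 ⇒ r2c3=2.

Answer: 2 1 3 4 / 3 4 2 1 / 4 3 1 2 / 1 2 4 3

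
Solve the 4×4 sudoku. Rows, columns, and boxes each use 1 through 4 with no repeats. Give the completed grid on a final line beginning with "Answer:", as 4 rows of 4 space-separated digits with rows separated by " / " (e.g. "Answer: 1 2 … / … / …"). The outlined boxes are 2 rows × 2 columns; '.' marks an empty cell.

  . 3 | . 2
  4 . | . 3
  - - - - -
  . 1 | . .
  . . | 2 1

Step 1. [r3c3∈{3,4}] across col 3, 3 lands solely at r3c3. So r3c3=3.
Step 2. [r2c3∈{1}] r2c3 is down to just 1, so r2c3=1.
Step 3. [r3c1∈{2}] r3c1 has the single candidate 2. So r3c1=2.
Step 4. [r1c3∈{4}] r1c3's peers cover all but 4, so r1c3=4.
Step 5. [r4c1∈{3}] r4c1's peers cover all but 3, so r4c1=3.
Step 6. [r2c2∈{2}] r2c2's peers cover all but 2 ⇒ r2c2=2.
Step 7. [r3c4∈{4}] r3c4 is down to just 4. So r3c4=4.
Step 8. [r4c2∈{4}] only 4 remains possible at r4c2 ⇒ r4c2=4.
Step 9. [r1c1∈{1}] only 1 remains possible at r1c1. So r1c1=1.

Answer: 1 3 4 2 / 4 2 1 3 / 2 1 3 4 / 3 4 2 1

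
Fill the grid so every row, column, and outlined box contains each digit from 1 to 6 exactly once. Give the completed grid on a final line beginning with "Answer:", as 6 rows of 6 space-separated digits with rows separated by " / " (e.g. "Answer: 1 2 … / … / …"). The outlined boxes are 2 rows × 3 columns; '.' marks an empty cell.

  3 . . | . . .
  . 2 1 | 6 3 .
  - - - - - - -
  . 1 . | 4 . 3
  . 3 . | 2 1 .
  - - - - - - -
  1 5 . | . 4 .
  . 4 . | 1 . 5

Step 1. [r3c5∈{5,6}] in box 4, 5 fits only at r3c5. So r3c5=5.
Step 2. [r6c5∈{2,6}] in col 5, 6 fits only at r6c5 ⇒ r6c5=6.
Step 3. [r5c3∈{2,3,6}] in row 5, 6 fits only at r5c3. So r5c3=6.
Step 4. [r2c1∈{4,5}] across row 2, 5 lands solely at r2c1, so r2c1=5.
Step 5. [r3c1∈{2,6}] row 3 places 6 nowhere but r3c1, so r3c1=6.
Step 6. [r1c3∈{4}] r1c3 has the single candidate 4 ⇒ r1c3=4.
Step 7. [r1c5∈{2}] r1c5 is down to just 2. So r1c5=2.
Step 8. [r6c3∈{2,3}] row 6 places 3 nowhere but r6c3. So r6c3=3.
Step 9. [r4c3∈{5}] r4c3's peers cover all but 5, so r4c3=5.
Step 10. [r4c1∈{4}] r4c1's peers cover all but 4. So r4c1=4.
Step 11. [r6c1∈{2}] only 2 remains possible at r6c1, so r6c1=2.
Step 12. [r5c6∈{2}] only 2 remains possible at r5c6, so r5c6=2.
Step 13. [r1c6∈{1}] nothing but 1 survives at r1c6 ⇒ r1c6=1.
Step 14. [r3c3∈{2}] nothing but 2 survives at r3c3. So r3c3=2.
Step 15. [r4c6∈{6}] r4c6 is down to just 6 ⇒ r4c6=6.
Step 16. [r2c6∈{4}] r2c6's peers cover all but 4 ⇒ r2c6=4.
Step 17. [r5c4∈{3}] nothing but 3 survives at r5c4 ⇒ r5c4=3.
Step 18. [r1c4∈{5}] nothing but 5 survives at r1c4. So r1c4=5.
Step 19. [r1c2∈{6}] only 6 remains possible at r1c2 ⇒ r1c2=6.

Answer: 3 6 4 5 2 1 / 5 2 1 6 3 4 / 6 1 2 4 5 3 / 4 3 5 2 1 6 / 1 5 6 3 4 2 / 2 4 3 1 6 5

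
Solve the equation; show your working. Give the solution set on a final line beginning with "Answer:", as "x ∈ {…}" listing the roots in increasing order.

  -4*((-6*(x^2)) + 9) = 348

Step 1. [-4*((-6*(x^2)) + 9) = 348] divide by the outer -4, so div: (-6*(x^2)) + 9 = -87.
Step 2. [(-6*(x^2)) + 9 = -87] the outer +9 inverts by subtracting 9 ⇒ sub: -6*(x^2) = -96.
Step 3. [-6*(x^2) = -96] -6 out front; divide by -6 ⇒ div: x^2 = 16.
Step 4. [x^2 = 16] √ both sides: 16 ≥ 0 gives two branches. So sqrt: x = 4 or -4.

Answer: x ∈ {-4, 4}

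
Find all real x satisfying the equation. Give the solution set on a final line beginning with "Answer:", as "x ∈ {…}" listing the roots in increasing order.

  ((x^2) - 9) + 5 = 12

Step 1. [((x^2) - 9) + 5 = 12] the outer +5 inverts by subtracting 5 ⇒ sub: (x^2) - 9 = 7.
Step 2. [(x^2) - 9 = 7] add 9: x sits inside (… - 9). So sub: x^2 = 16.
Step 3. [x^2 = 16] √ both sides: 16 ≥ 0 gives two branches ⇒ sqrt: x = 4 or -4.

Answer: x ∈ {-4, 4}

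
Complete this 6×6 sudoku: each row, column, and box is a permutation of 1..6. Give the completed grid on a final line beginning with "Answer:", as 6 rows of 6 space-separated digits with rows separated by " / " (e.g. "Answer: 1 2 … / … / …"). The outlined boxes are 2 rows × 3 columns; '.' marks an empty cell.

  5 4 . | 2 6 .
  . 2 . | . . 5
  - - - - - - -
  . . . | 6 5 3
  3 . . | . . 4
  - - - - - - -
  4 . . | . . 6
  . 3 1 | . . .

Step 1. [r2c1∈{1,6}] r2c1 is the only open cell in box 1 admitting 1 ⇒ r2c1=1.
Step 2. [r4c5∈{1,2}] box 4 places 2 nowhere but r4c5. So r4c5=2.
Step 3. [r5c2∈{5}] only 5 remains possible at r5c2. So r5c2=5.
Step 4. [r4c2∈{1,6}] r4c2 is the only open cell in col 2 admitting 6 ⇒ r4c2=6.
Step 5. [r5c5∈{1,3}] across col 5, 1 lands solely at r5c5. So r5c5=1.
Step 6. [r2c5∈{3,4}] col 5 places 3 nowhere but r2c5 ⇒ r2c5=3.
Step 7. [r5c3∈{2}] r5c3's peers cover all but 2 ⇒ r5c3=2.
Step 8. [r6c4∈{4,5}] in row 6, 5 fits only at r6c4 ⇒ r6c4=5.
Step 9. [r6c5∈{4}] nothing but 4 survives at r6c5. So r6c5=4.
Step 10. [r2c4∈{4}] r2c4 has the single candidate 4 ⇒ r2c4=4.
Step 11. [r1c6∈{1}] r1c6's peers cover all but 1 ⇒ r1c6=1.
Step 12. [r3c1∈{2}] r3c1 has the single candidate 2, so r3c1=2.
Step 13. [r2c3∈{6}] r2c3 has the single candidate 6. So r2c3=6.
Step 14. [r3c3∈{4}] r3c3's peers cover all but 4, so r3c3=4.
Step 15. [r5c4∈{3}] nothing but 3 survives at r5c4, so r5c4=3.
Step 16. [r1c3∈{3}] nothing but 3 survives at r1c3, so r1c3=3.
Step 17. [r3c2∈{1}] r3c2 is down to just 1, so r3c2=1.
Step 18. [r4c4∈{1}] r4c4 has the single candidate 1 ⇒ r4c4=1.
Step 19. [r6c6∈{2}] r6c6 has the single candidate 2. So r6c6=2.
Step 20. [r4c3∈{5}] r4c3's peers cover all but 5 ⇒ r4c3=5.
Step 21. [r6c1∈{6}] r6c1 is down to just 6, so r6c1=6.

Answer: 5 4 3 2 6 1 / 1 2 6 4 3 5 / 2 1 4 6 5 3 / 3 6 5 1 2 4 / 4 5 2 3 1 6 / 6 3 1 5 4 2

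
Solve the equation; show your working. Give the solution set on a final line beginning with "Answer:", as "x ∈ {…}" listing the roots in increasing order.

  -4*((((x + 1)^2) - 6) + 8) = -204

Step 1. [-4*((((x + 1)^2) - 6) + 8) = -204] -4 out front; divide by -4, so div: (((x + 1)^2) - 6) + 8 = 51.
Step 2. [(((x + 1)^2) - 6) + 8 = 51] the outer +8 inverts by subtracting 8 ⇒ sub: ((x + 1)^2) - 6 = 43.
Step 3. [((x + 1)^2) - 6 = 43] -6 is outermost — add 6 both sides, so sub: (x + 1)^2 = 49.
Step 4. [(x + 1)^2 = 49] 49 ≥ 0, LHS is (·)² — take ±√, so sqrt: x + 1 = 7 or -7.
Step 5. [x + 1 = 7 or -7] subtract 1: x sits inside (… + 1). So sub: x = 6 or -8.

Answer: x ∈ {-8, 6}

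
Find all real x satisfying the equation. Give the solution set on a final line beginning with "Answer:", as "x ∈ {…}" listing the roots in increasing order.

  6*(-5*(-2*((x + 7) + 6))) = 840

Step 1. [6*(-5*(-2*((x + 7) + 6))) = 840] 6 out front; divide by 6 ⇒ div: -5*(-2*((x + 7) + 6)) = 140.
Step 2. [-5*(-2*((x + 7) + 6)) = 140] -5·(inner) — divide through by -5. So div: -2*((x + 7) + 6) = -28.
Step 3. [-2*((x + 7) + 6) = -28] -2·(inner) — divide through by -2, so div: (x + 7) + 6 = 14.
Step 4. [(x + 7) + 6 = 14] +6 is outermost — subtract 6 both sides ⇒ sub: x + 7 = 8.
Step 5. [x + 7 = 8] +7 is outermost — subtract 7 both sides. So sub: x = 1.

Answer: x ∈ {1}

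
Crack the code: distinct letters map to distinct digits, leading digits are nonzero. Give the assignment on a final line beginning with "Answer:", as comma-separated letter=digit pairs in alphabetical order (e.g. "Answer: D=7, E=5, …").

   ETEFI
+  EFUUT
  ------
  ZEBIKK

Step 1. [col 1: I + T ≡ K (mod 10)] column 1 (I + T ≡ K (mod 10), carry-in 0) doesn't pin I yet; pick I=2 and continue. So I=2.
Step 2. [Z] the sum has 6 digits but both addends have 5; that extra leading digit Z is the final carry, namely 1, so Z=1.
Step 3. [col 1: I + T ≡ K (mod 10)] column 1 (I + T ≡ K (mod 10), carry-in 0) doesn't pin T yet; pick T=5 and continue ⇒ T=5.
Step 4. [col 1: I + T ≡ K (mod 10)] column 1 reads I+T+carry(0)=K with I=2, T=5; with digits 1,2,5 already taken and all letters distinct, the only value for K is 7. So K=7.
Step 5. [col 2: F + U ≡ K (mod 10)] column 2 (F + U ≡ K (mod 10), carry-in 0) doesn't pin F yet; pick F=4 and continue, so F=4.
Step 6. [col 2: F + U ≡ K (mod 10)] from column 2 (F=4, K=7, carry-in 0, digits 1,2,4,5,7 already taken and all letters distinct): U must equal 3 ⇒ U=3.
Step 7. [col 3: E + U ≡ I (mod 10)] in column 3 we have E+U≡I with carry-in 0; given U=3, I=2 and digits 1,2,3,4,5,7 already taken and all letters distinct, that pins E to 9, so E=9.
Step 8. [col 4: T + F ≡ B (mod 10)] from column 4 (T=5, F=4, carry-in 1, digits 1,2,3,4,5,7,9 already taken and all letters distinct): B must equal 0 ⇒ B=0.

Answer: B=0, E=9, F=4, I=2, K=7, T=5, U=3, Z=1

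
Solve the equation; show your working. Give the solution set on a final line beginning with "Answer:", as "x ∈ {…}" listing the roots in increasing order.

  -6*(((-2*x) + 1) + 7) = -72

Step 1. [-6*(((-2*x) + 1) + 7) = -72] LHS = -6·(…); ÷-6 both sides. So div: ((-2*x) + 1) + 7 = 12.
Step 2. [((-2*x) + 1) + 7 = 12] peel the +7: subtract 7 from each side, so sub: (-2*x) + 1 = 5.
Step 3. [(-2*x) + 1 = 5] the outer +1 inverts by subtracting 1, so sub: -2*x = 4.
Step 4. [-2*x = 4] -2·(inner) — divide through by -2, so div: x = -2.

Answer: x ∈ {-2}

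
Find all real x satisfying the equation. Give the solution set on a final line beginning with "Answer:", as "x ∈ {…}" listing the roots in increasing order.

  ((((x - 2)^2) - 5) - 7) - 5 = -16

Step 1. [((((x - 2)^2) - 5) - 7) - 5 = -16] peel the -5: add 5 from each side. So sub: (((x - 2)^2) - 5) - 7 = -11.
Step 2. [(((x - 2)^2) - 5) - 7 = -11] -7 is outermost — add 7 both sides, so sub: ((x - 2)^2) - 5 = -4.
Step 3. [((x - 2)^2) - 5 = -4] the outer -5 inverts by adding 5. So sub: (x - 2)^2 = 1.
Step 4. [(x - 2)^2 = 1] 1 ≥ 0, LHS is (·)² — take ±√ ⇒ sqrt: x - 2 = 1 or -1.
Step 5. [x - 2 = 1 or -1] peel the -2: add 2 from each side. So sub: x = 3 or 1.

Answer: x ∈ {1, 3}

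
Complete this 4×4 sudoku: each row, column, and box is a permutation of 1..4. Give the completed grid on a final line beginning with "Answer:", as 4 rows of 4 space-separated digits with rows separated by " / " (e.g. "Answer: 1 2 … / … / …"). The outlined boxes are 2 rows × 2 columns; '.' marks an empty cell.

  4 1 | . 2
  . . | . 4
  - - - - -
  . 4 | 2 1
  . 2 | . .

Step 1. [r1c3∈{3}] r1c3 has the single candidate 3, so r1c3=3.
Step 2. [r3c1∈{3}] r3c1 is down to just 3, so r3c1=3.
Step 3. [r2c3∈{1}] r2c3 is down to just 1, so r2c3=1.
Step 4. [r4c1∈{1}] r4c1's peers cover all but 1 ⇒ r4c1=1.
Step 5. [r2c2∈{3}] r2c2 is down to just 3. So r2c2=3.
Step 6. [r2c1∈{2}] r2c1's peers cover all but 2 ⇒ r2c1=2.
Step 7. [r4c3∈{4}] only 4 remains possible at r4c3 ⇒ r4c3=4.
Step 8. [r4c4∈{3}] r4c4 has the single candidate 3 ⇒ r4c4=3.

Answer: 4 1 3 2 / 2 3 1 4 / 3 4 2 1 / 1 2 4 3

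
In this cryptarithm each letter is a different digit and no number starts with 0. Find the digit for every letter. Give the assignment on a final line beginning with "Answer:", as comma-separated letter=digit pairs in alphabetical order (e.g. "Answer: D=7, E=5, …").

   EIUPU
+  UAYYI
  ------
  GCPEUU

Step 1. [col 1: U + I ≡ U (mod 10)] column 1 reads U+I+carry(0)=U with nothing yet; with all letters distinct, none taken yet, the only value for I is 0. So I=0.
Step 2. [col 1: U + I ≡ U (mod 10)] no forcing yet in column 1 (carry-in 0); U=9 is free and consistent — try it, so U=9.
Step 3. [col 2: P + Y ≡ U (mod 10)] column 2 (P + Y ≡ U (mod 10), carry-in 0) doesn't pin Y yet; pick Y=6 and continue, so Y=6.
Step 4. [G] the sum has 6 digits but both addends have 5; that extra leading digit G is the final carry, namely 1 ⇒ G=1.
Step 5. [col 2: P + Y ≡ U (mod 10)] in column 2 we have P+Y≡U with carry-in 0; given Y=6, U=9 and digits 0,1,6,9 already taken and all letters distinct, that pins P to 3, so P=3.
Step 6. [col 3: U + Y ≡ E (mod 10)] column 3 reads U+Y+carry(0)=E with U=9, Y=6; with digits 0,1,3,6,9 already taken and all letters distinct, the only value for E is 5. So E=5.
Step 7. [col 4: I + A ≡ P (mod 10)] column 4 reads I+A+carry(1)=P with I=0, P=3; with digits 0,1,3,5,6,9 already taken and all letters distinct, the only value for A is 2, so A=2.
Step 8. [col 5: E + U ≡ C (mod 10)] column 5: given E=5, U=9, carry-in 0, and digits 0,1,2,3,5,6,9 already taken and all letters distinct, E+U≡C (mod 10) forces C=4. So C=4.

Answer: A=2, C=4, E=5, G=1, I=0, P=3, U=9, Y=6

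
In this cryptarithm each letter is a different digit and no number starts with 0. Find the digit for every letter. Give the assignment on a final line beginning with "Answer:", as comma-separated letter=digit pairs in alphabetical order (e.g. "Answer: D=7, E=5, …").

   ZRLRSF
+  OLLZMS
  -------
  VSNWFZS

Step 1. [col 1: F + S ≡ S (mod 10)] in column 1 we have F+S≡S with carry-in 0; given nothing yet and all letters distinct, none taken yet, that pins F to 0 ⇒ F=0.
Step 2. [V] adding two 6-digit numbers gives at most 6+1 digits, and here it does — V is that final carry and must be 1 ⇒ V=1.
Step 3. [col 1: F + S ≡ S (mod 10)] column 1 (F + S ≡ S (mod 10), carry-in 0) doesn't pin S yet; pick S=5 and continue ⇒ S=5.
Step 4. [col 2: S + M ≡ Z (mod 10)] M=3 is one option consistent with column 2 (S + M ≡ Z (mod 10), carry-in 0) — take it. So M=3.
Step 5. [col 2: S + M ≡ Z (mod 10)] column 2: given S=5, M=3, carry-in 0, and digits 0,1,3,5 already taken and all letters distinct, S+M≡Z (mod 10) forces Z=8 ⇒ Z=8.
Step 6. [col 3: R + Z ≡ F (mod 10)] column 3: given Z=8, F=0, carry-in 0, and digits 0,1,3,5,8 already taken and all letters distinct, R+Z≡F (mod 10) forces R=2, so R=2.
Step 7. [col 4: L + L ≡ W (mod 10)] column 4 reads L+L+carry(1)=W with nothing yet; with digits 0,1,2,3,5,8 already taken and all letters distinct, the only value for L is 4 ⇒ L=4.
Step 8. [col 4: L + L ≡ W (mod 10)] column 4 reads L+L+carry(1)=W with L=4; with digits 0,1,2,3,4,5,8 already taken and all letters distinct, the only value for W is 9 ⇒ W=9.
Step 9. [col 5: R + L ≡ N (mod 10)] from column 5 (R=2, L=4, carry-in 0, digits 0,1,2,3,4,5,8,9 already taken and all letters distinct): N must equal 6. So N=6.
Step 10. [col 6: Z + O ≡ S (mod 10)] in column 6 we have Z+O≡S with carry-in 0; given Z=8, S=5 and digits 0,1,2,3,4,5,6,8,9 already taken and all letters distinct, that pins O to 7. So O=7.

Answer: F=0, L=4, M=3, N=6, O=7, R=2, S=5, V=1, W=9, Z=8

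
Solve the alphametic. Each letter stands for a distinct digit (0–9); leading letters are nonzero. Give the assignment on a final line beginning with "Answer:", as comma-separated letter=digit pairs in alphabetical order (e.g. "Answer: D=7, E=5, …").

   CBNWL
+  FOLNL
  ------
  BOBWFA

Step 1. [col 1: L + L ≡ A (mod 10)] no forcing yet in column 1 (carry-in 0); A=4 is free and consistent — try it ⇒ A=4.
Step 2. [B] B is the leading digit of a 6-digit sum of two 5-digit numbers; the final carry is exactly 1, so B=1.
Step 3. [col 1: L + L ≡ A (mod 10)] column 1 (L + L ≡ A (mod 10), carry-in 0) doesn't pin L yet; pick L=2 and continue ⇒ L=2.
Step 4. [col 2: W + N ≡ F (mod 10)] several values work for N in column 2 (W + N ≡ F (mod 10), carry-in 0); try N=5. So N=5.
Step 5. [col 2: W + N ≡ F (mod 10)] several values work for F in column 2 (W + N ≡ F (mod 10), carry-in 0); try F=3, so F=3.
Step 6. [col 2: W + N ≡ F (mod 10)] in column 2 we have W+N≡F with carry-in 0; given N=5, F=3 and digits 1,2,3,4,5 already taken and all letters distinct, that pins W to 8, so W=8.
Step 7. [col 4: B + O ≡ B (mod 10)] from column 4 (B=1, carry-in 0, digits 1,2,3,4,5,8 already taken and all letters distinct): O must equal 0, so O=0.
Step 8. [col 5: C + F ≡ O (mod 10)] column 5: given F=3, O=0, carry-in 0, and digits 0,1,2,3,4,5,8 already taken and all letters distinct, C+F≡O (mod 10) forces C=7 ⇒ C=7.

Answer: A=4, B=1, C=7, F=3, L=2, N=5, O=0, W=8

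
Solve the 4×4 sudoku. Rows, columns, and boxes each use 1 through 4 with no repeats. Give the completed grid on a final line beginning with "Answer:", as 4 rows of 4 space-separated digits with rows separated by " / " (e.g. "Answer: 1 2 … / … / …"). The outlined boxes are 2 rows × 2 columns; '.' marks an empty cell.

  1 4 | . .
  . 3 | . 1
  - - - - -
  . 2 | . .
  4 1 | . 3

Step 1. [r2c3∈{2,4}] r2c3 is the only open cell in row 2 admitting 4. So r2c3=4.
Step 2. [r4c3∈{2}] nothing but 2 survives at r4c3 ⇒ r4c3=2.
Step 3. [r2c1∈{2}] r2c1 has the single candidate 2. So r2c1=2.
Step 4. [r3c4∈{4}] nothing but 4 survives at r3c4, so r3c4=4.
Step 5. [r3c3∈{1}] r3c3 is down to just 1 ⇒ r3c3=1.
Step 6. [r3c1∈{3}] r3c1 has the single candidate 3, so r3c1=3.
Step 7. [r1c4∈{2}] r1c4 has the single candidate 2, so r1c4=2.
Step 8. [r1c3∈{3}] r1c3's peers cover all but 3, so r1c3=3.

Answer: 1 4 3 2 / 2 3 4 1 / 3 2 1 4 / 4 1 2 3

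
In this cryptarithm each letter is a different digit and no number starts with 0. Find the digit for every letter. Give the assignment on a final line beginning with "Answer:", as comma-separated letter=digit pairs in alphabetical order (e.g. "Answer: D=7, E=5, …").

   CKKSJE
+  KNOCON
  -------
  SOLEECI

Step 1. [col 1: E + N ≡ I (mod 10)] no forcing yet in column 1 (carry-in 0); E=9 is free and consistent — try it ⇒ E=9.
Step 2. [S] S is the leading digit of a 7-digit sum of two 6-digit numbers; the final carry is exactly 1. So S=1.
Step 3. [col 1: E + N ≡ I (mod 10)] no forcing yet in column 1 (carry-in 0); N=7 is free and consistent — try it, so N=7.
Step 4. [col 1: E + N ≡ I (mod 10)] column 1 reads E+N+carry(0)=I with E=9, N=7; with digits 1,7,9 already taken and all letters distinct, the only value for I is 6 ⇒ I=6.
Step 5. [col 2: J + O ≡ C (mod 10)] column 2 (J + O ≡ C (mod 10), carry-in 1) doesn't pin J yet; pick J=3 and continue. So J=3.
Step 6. [col 2: J + O ≡ C (mod 10)] no forcing yet in column 2 (carry-in 1); C=8 is free and consistent — try it. So C=8.
Step 7. [col 2: J + O ≡ C (mod 10)] column 2 reads J+O+carry(1)=C with J=3, C=8; with digits 1,3,6,7,8,9 already taken and all letters distinct, the only value for O is 4, so O=4.
Step 8. [col 4: K + O ≡ E (mod 10)] in column 4 we have K+O≡E with carry-in 0; given O=4, E=9 and digits 1,3,4,6,7,8,9 already taken and all letters distinct, that pins K to 5, so K=5.
Step 9. [col 5: K + N ≡ L (mod 10)] column 5: given K=5, N=7, carry-in 0, and digits 1,3,4,5,6,7,8,9 already taken and all letters distinct, K+N≡L (mod 10) forces L=2, so L=2.

Answer: C=8, E=9, I=6, J=3, K=5, L=2, N=7, O=4, S=1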